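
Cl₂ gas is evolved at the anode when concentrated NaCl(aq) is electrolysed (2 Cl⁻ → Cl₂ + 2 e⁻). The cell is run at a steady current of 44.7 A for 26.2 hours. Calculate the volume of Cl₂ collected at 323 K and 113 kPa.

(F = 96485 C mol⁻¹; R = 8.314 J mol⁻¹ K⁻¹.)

Q = I·t = 44.70 A × 94320 s = 4216000 C.
n(e⁻) = Q/F = 4216000 / 96485 = 43.70 mol.
2 electrons are transferred per Cl₂ molecule, so n(Cl₂) = 43.70 / 2 = 21.85 mol.
V = nRT/P = (21.85 × 8.314 × 323) / (113 × 10³ Pa) = 0.519 m³ = 519 L.

519 L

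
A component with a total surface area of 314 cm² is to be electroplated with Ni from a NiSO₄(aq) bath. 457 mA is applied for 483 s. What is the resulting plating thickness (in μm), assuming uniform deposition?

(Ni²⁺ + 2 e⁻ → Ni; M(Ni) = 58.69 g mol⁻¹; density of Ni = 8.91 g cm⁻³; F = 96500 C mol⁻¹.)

0.240 μm

Q = I·t = 0.4570 × 483.00 = 220.7 C; n(e⁻) = 0.002287 mol.
n(Ni) = n(e⁻)/2 = 0.001144 mol, so m = 0.001144 × 58.69 = 0.06712 g.
Volume = m/ρ = 0.06712 / 8.91 = 0.007533 cm³.
Thickness = V/A = 0.007533 / 314 = 2.40 × 10⁻⁵ cm = 0.240 μm.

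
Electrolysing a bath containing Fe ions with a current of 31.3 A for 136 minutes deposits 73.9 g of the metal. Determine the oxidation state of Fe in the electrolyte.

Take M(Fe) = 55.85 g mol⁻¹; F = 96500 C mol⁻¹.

Q = I·t = 31.30 A × 8160.0 s = 255400 C, so n(e⁻) = 255400/96500 = 2.647 mol.
n(Fe) deposited = 73.9 / 55.85 = 1.323 mol.
Electrons per atom = n(e⁻)/n(Fe) = 2.647 / 1.323 = 2.00 ≈ 2, so the ion is Fe²⁺.

+2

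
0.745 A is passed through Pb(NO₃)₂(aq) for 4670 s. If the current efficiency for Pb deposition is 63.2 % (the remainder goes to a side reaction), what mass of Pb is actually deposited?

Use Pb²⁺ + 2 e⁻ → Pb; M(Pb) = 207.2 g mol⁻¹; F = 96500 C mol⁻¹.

2.36 g

Q = I·t = 0.7450 × 4670.0 = 3479 C.
n(e⁻) = 3479/96500 = 0.03605 mol; theoretically n(Pb) = 0.03605/2 = 0.01803 mol, m_theo = 3.735 g.
At 63.2 % efficiency, m_actual = 0.632 × 3.735 = 2.36 g.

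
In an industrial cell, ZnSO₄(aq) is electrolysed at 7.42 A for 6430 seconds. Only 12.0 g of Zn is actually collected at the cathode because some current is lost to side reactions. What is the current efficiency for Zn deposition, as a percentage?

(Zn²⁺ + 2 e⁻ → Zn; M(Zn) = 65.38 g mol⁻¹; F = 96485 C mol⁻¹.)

74.2 %

Q = I·t = 7.420 × 6430.0 = 47710 C; n(e⁻) = 47710/96485 = 0.4945 mol.
Theoretical n(Zn) = n(e⁻)/2 = 0.2472 mol, i.e. m_theo = 0.2472 × 65.38 = 16.16 g.
Efficiency = m_actual / m_theo = 12.0 / 16.16 = 74.2 %.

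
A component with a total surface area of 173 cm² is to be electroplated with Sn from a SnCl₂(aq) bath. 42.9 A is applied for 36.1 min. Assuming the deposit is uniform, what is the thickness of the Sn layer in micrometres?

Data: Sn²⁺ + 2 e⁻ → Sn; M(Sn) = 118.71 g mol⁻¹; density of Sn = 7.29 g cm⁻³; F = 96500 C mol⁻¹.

Q = I·t = 42.90 × 2166.0 = 92920 C; n(e⁻) = 0.9629 mol.
n(Sn) = n(e⁻)/2 = 0.4815 mol, so m = 0.4815 × 118.71 = 57.15 g.
Volume = m/ρ = 57.15 / 7.29 = 7.840 cm³.
Thickness = V/A = 7.840 / 173 = 0.0453 cm = 453 μm.

453 μm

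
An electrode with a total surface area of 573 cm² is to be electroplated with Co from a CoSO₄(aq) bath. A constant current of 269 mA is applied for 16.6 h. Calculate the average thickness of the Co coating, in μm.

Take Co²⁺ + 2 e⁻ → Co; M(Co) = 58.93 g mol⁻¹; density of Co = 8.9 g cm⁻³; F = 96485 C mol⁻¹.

9.63 μm

Q = I·t = 0.2690 × 59760 = 16080 C; n(e⁻) = 0.1666 mol.
n(Co) = n(e⁻)/2 = 0.08331 mol, so m = 0.08331 × 58.93 = 4.909 g.
Volume = m/ρ = 4.909 / 8.9 = 0.5516 cm³.
Thickness = V/A = 0.5516 / 573 = 9.63 × 10⁻⁴ cm = 9.63 μm.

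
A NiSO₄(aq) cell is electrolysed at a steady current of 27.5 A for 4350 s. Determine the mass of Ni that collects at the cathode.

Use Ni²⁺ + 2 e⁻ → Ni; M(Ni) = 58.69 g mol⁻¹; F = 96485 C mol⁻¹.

36.4 g

Q = I·t = 27.50 A × 4350.0 s = 119600 C.
n(e⁻) = Q/F = 119600 / 96485 = 1.240 mol.
Ni²⁺ + 2 e⁻ → Ni, so n(Ni) = n(e⁻)/2 = 0.6199 mol.
m = n·M = 0.6199 × 58.69 = 36.4 g.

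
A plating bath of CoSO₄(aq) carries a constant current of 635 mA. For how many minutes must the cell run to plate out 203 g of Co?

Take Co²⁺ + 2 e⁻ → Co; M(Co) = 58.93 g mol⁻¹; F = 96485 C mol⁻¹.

n(Co) = m/M = 203 / 58.93 = 3.445 mol.
Each Co atom requires 2 electrons, so n(e⁻) = 2 × 3.445 = 6.890 mol.
Q = n(e⁻)·F = 6.890 × 96485 = 664700 C.
t = Q/I = 664700 / 0.6350 A = 1047000 s = 17400 min.

17400 min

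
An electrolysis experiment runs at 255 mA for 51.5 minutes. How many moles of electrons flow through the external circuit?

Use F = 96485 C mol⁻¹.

Q = I·t = 0.2550 A × 3090.0 s = 788.0 C.
n(e⁻) = Q/F = 788.0 / 96485 = 0.00817 mol.

0.00817 mol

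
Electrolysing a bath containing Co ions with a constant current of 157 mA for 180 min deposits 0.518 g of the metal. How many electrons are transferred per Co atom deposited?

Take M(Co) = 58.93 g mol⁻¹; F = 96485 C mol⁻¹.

Q = I·t = 0.1570 A × 10800 s = 1696 C, so n(e⁻) = 1696/96485 = 0.01757 mol.
n(Co) deposited = 0.518 / 58.93 = 0.008790 mol.
Electrons per atom = n(e⁻)/n(Co) = 0.01757 / 0.008790 = 2.00 ≈ 2, so the ion is Co²⁺.

2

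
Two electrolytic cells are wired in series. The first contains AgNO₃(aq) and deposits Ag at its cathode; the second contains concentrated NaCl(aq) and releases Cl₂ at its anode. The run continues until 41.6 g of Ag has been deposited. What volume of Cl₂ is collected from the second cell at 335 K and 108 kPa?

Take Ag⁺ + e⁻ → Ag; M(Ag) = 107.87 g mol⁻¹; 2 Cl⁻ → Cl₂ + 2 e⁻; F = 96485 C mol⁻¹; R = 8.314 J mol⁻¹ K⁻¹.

n(Ag) = 41.6 / 107.87 = 0.3856 mol, so n(e⁻) = 1 × 0.3856 = 0.3856 mol.
The cells are in series, so the same 0.3856 mol of electrons passes through the second cell.
2 Cl⁻ → Cl₂ + 2 e⁻ — 2 mol e⁻ per mol Cl₂, so n(Cl₂) = 0.3856/2 = 0.1928 mol.
V = nRT/P = (0.1928 × 8.314 × 335) / (108 × 10³) = 0.00497 m³ = 4.97 L.

4.97 L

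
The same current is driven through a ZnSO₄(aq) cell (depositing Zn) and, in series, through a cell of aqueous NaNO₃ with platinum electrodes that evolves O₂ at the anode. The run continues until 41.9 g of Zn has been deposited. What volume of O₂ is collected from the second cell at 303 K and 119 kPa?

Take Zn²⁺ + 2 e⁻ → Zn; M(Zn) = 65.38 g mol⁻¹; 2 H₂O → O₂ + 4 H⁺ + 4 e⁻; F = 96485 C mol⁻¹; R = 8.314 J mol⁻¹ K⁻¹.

6.78 L

n(Zn) = 41.9 / 65.38 = 0.6409 mol, so n(e⁻) = 2 × 0.6409 = 1.282 mol.
The cells are in series, so the same 1.282 mol of electrons passes through the second cell.
2 H₂O → O₂ + 4 H⁺ + 4 e⁻ — 4 mol e⁻ per mol O₂, so n(O₂) = 1.282/4 = 0.3204 mol.
V = nRT/P = (0.3204 × 8.314 × 303) / (119 × 10³) = 0.00678 m³ = 6.78 L.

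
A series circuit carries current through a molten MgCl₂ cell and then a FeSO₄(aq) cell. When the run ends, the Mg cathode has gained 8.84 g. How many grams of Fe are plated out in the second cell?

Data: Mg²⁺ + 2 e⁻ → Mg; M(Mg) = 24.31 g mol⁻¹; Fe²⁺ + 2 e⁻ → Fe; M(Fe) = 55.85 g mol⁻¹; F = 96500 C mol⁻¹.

n(Mg) = 8.84 / 24.31 = 0.3636 mol.
Since Mg²⁺ + 2 e⁻ → Mg, n(e⁻) passed = 2 × 0.3636 = 0.7273 mol.
Cells in series carry the same charge, so the same 0.7273 mol of electrons passes through cell 2.
Fe²⁺ + 2 e⁻ → Fe, so n(Fe) = 0.7273 / 2 = 0.3636 mol.
m(Fe) = 0.3636 × 55.85 = 20.3 g.

20.3 g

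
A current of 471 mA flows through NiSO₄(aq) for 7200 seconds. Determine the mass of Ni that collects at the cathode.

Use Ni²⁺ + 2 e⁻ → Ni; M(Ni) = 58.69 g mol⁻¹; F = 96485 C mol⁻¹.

1.03 g

Q = I·t = 0.4710 A × 7200.0 s = 3391 C.
n(e⁻) = Q/F = 3391 / 96485 = 0.03515 mol.
Ni²⁺ + 2 e⁻ → Ni, so n(Ni) = n(e⁻)/2 = 0.01757 mol.
m = n·M = 0.01757 × 58.69 = 1.03 g.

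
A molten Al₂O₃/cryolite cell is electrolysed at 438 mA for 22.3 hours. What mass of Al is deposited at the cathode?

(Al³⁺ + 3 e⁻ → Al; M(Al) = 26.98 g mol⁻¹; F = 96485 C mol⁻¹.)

3.28 g

Q = I·t = 0.4380 A × 80280 s = 35160 C.
n(e⁻) = Q/F = 35160 / 96485 = 0.3644 mol.
Al³⁺ + 3 e⁻ → Al, so n(Al) = n(e⁻)/3 = 0.1215 mol.
m = n·M = 0.1215 × 26.98 = 3.28 g.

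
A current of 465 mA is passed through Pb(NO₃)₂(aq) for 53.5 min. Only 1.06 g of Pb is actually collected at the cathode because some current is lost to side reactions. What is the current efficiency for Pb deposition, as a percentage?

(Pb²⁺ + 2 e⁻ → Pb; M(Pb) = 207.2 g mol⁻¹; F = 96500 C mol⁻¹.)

Q = I·t = 0.4650 × 3210.0 = 1493 C; n(e⁻) = 1493/96500 = 0.01547 mol.
Theoretical n(Pb) = n(e⁻)/2 = 0.007734 mol, i.e. m_theo = 0.007734 × 207.2 = 1.602 g.
Efficiency = m_actual / m_theo = 1.06 / 1.602 = 66.1 %.

66.1 %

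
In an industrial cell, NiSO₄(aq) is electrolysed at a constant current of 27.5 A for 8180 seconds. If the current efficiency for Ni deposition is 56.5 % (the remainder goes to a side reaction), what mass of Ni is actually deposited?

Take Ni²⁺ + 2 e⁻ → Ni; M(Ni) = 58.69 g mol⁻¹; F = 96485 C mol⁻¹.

38.7 g

Q = I·t = 27.50 × 8180.0 = 225000 C.
n(e⁻) = 225000/96485 = 2.331 mol; theoretically n(Ni) = 2.331/2 = 1.166 mol, m_theo = 68.42 g.
At 56.5 % efficiency, m_actual = 0.565 × 68.42 = 38.7 g.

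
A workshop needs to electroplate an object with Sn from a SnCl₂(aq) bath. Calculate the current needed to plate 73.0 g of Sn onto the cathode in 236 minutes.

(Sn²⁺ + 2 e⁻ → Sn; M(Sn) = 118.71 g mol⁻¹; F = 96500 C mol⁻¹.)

8.38 A

n(Sn) = 73.0 / 118.71 = 0.6149 mol.
n(e⁻) = 2 × 0.6149 = 1.230 mol.
Q = n(e⁻)·F = 1.230 × 96500 = 118700 C.
I = Q/t = 118700 / 14160 s = 8.38 A.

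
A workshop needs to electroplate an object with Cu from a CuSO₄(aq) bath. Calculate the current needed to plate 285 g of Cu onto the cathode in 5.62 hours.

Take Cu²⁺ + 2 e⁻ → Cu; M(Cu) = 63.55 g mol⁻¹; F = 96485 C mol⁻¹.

42.8 A

n(Cu) = 285 / 63.55 = 4.485 mol.
n(e⁻) = 2 × 4.485 = 8.969 mol.
Q = n(e⁻)·F = 8.969 × 96485 = 865400 C.
I = Q/t = 865400 / 20232 s = 42.8 A.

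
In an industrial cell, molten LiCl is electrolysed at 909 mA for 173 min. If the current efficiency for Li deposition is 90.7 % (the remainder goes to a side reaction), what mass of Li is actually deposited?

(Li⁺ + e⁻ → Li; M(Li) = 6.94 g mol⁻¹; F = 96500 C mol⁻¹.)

0.615 g

Q = I·t = 0.9090 × 10380 = 9435 C.
n(e⁻) = 9435/96500 = 0.09778 mol; theoretically n(Li) = 0.09778/1 = 0.09778 mol, m_theo = 0.6786 g.
At 90.7 % efficiency, m_actual = 0.907 × 0.6786 = 0.615 g.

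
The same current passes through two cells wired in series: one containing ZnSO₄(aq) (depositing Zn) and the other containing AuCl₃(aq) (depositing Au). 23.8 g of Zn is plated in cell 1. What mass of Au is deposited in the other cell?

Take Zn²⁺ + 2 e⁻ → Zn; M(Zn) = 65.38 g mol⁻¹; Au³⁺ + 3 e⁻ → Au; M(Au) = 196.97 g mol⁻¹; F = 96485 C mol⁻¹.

47.8 g

n(Zn) = 23.8 / 65.38 = 0.3640 mol.
Since Zn²⁺ + 2 e⁻ → Zn, n(e⁻) passed = 2 × 0.3640 = 0.7281 mol.
Cells in series carry the same charge, so the same 0.7281 mol of electrons passes through cell 2.
Au³⁺ + 3 e⁻ → Au, so n(Au) = 0.7281 / 3 = 0.2427 mol.
m(Au) = 0.2427 × 196.97 = 47.8 g.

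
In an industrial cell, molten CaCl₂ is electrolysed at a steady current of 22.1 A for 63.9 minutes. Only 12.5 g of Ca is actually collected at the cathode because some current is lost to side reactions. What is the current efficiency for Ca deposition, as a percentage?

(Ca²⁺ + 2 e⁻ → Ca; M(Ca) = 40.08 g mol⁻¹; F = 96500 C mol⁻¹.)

71.0 %

Q = I·t = 22.10 × 3834.0 = 84730 C; n(e⁻) = 84730/96500 = 0.8780 mol.
Theoretical n(Ca) = n(e⁻)/2 = 0.4390 mol, i.e. m_theo = 0.4390 × 40.08 = 17.60 g.
Efficiency = m_actual / m_theo = 12.5 / 17.60 = 71.0 %.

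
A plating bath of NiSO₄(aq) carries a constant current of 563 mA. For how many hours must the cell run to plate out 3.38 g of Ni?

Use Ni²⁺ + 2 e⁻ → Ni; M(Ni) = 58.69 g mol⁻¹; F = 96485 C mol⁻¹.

5.48 h

n(Ni) = m/M = 3.38 / 58.69 = 0.05759 mol.
Each Ni atom requires 2 electrons, so n(e⁻) = 2 × 0.05759 = 0.1152 mol.
Q = n(e⁻)·F = 0.1152 × 96485 = 11110 C.
t = Q/I = 11110 / 0.5630 A = 19740 s = 5.48 h.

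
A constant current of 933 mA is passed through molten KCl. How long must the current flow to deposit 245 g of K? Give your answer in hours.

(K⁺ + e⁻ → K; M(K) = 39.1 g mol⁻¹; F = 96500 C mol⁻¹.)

n(K) = m/M = 245 / 39.1 = 6.266 mol.
Each K atom requires 1 electron, so n(e⁻) = 1 × 6.266 = 6.266 mol.
Q = n(e⁻)·F = 6.266 × 96500 = 604700 C.
t = Q/I = 604700 / 0.9330 A = 648100 s = 180 h.

180 h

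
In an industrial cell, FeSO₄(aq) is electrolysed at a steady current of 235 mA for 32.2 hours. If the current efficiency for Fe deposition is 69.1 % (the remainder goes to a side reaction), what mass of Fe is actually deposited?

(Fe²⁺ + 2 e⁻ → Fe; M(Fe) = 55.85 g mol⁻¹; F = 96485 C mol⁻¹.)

5.45 g

Q = I·t = 0.2350 × 115920 = 27240 C.
n(e⁻) = 27240/96485 = 0.2823 mol; theoretically n(Fe) = 0.2823/2 = 0.1412 mol, m_theo = 7.884 g.
At 69.1 % efficiency, m_actual = 0.691 × 7.884 = 5.45 g.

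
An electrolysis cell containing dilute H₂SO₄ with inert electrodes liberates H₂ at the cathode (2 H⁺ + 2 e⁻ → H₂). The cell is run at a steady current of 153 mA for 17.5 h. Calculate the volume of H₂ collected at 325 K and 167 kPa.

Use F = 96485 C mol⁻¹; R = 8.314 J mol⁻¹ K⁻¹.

Q = I·t = 0.1530 A × 63000 s = 9639 C.
n(e⁻) = Q/F = 9639 / 96485 = 0.09990 mol.
2 electrons are transferred per H₂ molecule, so n(H₂) = 0.09990 / 2 = 0.04995 mol.
V = nRT/P = (0.04995 × 8.314 × 325) / (167 × 10³ Pa) = 8.08 × 10⁻⁴ m³ = 0.808 L.

0.808 L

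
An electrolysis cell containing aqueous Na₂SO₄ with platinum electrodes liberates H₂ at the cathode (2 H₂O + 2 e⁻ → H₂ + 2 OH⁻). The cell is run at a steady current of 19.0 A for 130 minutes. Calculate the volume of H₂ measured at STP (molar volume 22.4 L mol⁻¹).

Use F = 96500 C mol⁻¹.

Q = I·t = 19.00 A × 7800.0 s = 148200 C.
n(e⁻) = Q/F = 148200 / 96500 = 1.536 mol.
2 electrons are transferred per H₂ molecule, so n(H₂) = 1.536 / 2 = 0.7679 mol.
V = n × V_m = 0.7679 × 22.4 = 17.2 L.

17.2 L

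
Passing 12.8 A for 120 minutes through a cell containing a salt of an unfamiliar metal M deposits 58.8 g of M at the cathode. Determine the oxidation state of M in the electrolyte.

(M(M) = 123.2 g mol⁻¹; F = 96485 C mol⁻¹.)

+2

Q = I·t = 12.80 A × 7200.0 s = 92160 C, so n(e⁻) = 92160/96485 = 0.9552 mol.
n(M) deposited = 58.8 / 123.2 = 0.4773 mol.
Electrons per atom = n(e⁻)/n(M) = 0.9552 / 0.4773 = 2.00 ≈ 2, so the ion is M²⁺.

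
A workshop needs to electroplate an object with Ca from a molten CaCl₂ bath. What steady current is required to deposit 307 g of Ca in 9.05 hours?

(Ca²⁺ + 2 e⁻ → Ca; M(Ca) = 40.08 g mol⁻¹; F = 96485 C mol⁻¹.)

45.4 A

n(Ca) = 307 / 40.08 = 7.660 mol.
n(e⁻) = 2 × 7.660 = 15.32 mol.
Q = n(e⁻)·F = 15.32 × 96485 = 1478000 C.
I = Q/t = 1478000 / 32580 s = 45.4 A.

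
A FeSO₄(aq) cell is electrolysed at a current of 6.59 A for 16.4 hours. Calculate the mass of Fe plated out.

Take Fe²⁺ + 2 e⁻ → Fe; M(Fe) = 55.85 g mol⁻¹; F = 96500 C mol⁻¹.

Q = I·t = 6.590 A × 59040 s = 389100 C.
n(e⁻) = Q/F = 389100 / 96500 = 4.032 mol.
Fe²⁺ + 2 e⁻ → Fe, so n(Fe) = n(e⁻)/2 = 2.016 mol.
m = n·M = 2.016 × 55.85 = 113 g.

113 g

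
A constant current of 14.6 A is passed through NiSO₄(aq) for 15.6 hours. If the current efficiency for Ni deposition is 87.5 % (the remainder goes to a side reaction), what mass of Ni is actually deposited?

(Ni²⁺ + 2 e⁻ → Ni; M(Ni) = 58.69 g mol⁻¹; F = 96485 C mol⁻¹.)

218 g

Q = I·t = 14.60 × 56160 = 819900 C.
n(e⁻) = 819900/96485 = 8.498 mol; theoretically n(Ni) = 8.498/2 = 4.249 mol, m_theo = 249.4 g.
At 87.5 % efficiency, m_actual = 0.875 × 249.4 = 218 g.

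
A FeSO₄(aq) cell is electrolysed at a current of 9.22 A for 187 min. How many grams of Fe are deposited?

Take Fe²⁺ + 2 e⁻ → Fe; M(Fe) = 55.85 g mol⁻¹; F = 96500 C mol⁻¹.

29.9 g

Q = I·t = 9.220 A × 11220 s = 103400 C.
n(e⁻) = Q/F = 103400 / 96500 = 1.072 mol.
Fe²⁺ + 2 e⁻ → Fe, so n(Fe) = n(e⁻)/2 = 0.5360 mol.
m = n·M = 0.5360 × 55.85 = 29.9 g.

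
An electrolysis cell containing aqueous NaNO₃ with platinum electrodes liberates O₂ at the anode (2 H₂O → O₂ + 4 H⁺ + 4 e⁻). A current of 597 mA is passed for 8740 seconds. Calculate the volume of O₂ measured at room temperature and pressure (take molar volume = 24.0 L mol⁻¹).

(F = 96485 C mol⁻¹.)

0.324 L

Q = I·t = 0.5970 A × 8740.0 s = 5218 C.
n(e⁻) = Q/F = 5218 / 96485 = 0.05408 mol.
4 electrons are transferred per O₂ molecule, so n(O₂) = 0.05408 / 4 = 0.01352 mol.
V = n × V_m = 0.01352 × 24.0 = 0.324 L.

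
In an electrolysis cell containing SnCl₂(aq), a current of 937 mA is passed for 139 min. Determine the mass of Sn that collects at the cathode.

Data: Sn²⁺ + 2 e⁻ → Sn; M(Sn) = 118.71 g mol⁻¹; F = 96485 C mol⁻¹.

Q = I·t = 0.9370 A × 8340.0 s = 7815 C.
n(e⁻) = Q/F = 7815 / 96485 = 0.08099 mol.
Sn²⁺ + 2 e⁻ → Sn, so n(Sn) = n(e⁻)/2 = 0.04050 mol.
m = n·M = 0.04050 × 118.71 = 4.81 g.

4.81 g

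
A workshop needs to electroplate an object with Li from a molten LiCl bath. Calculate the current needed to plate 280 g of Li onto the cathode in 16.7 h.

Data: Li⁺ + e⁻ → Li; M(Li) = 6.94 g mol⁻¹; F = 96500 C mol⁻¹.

n(Li) = 280 / 6.94 = 40.35 mol.
n(e⁻) = 1 × 40.35 = 40.35 mol.
Q = n(e⁻)·F = 40.35 × 96500 = 3893000 C.
I = Q/t = 3893000 / 60120 s = 64.8 A.

64.8 A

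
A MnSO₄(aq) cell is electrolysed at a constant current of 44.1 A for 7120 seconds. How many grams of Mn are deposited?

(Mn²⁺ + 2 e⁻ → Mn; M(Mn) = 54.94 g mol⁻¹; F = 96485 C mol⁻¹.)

89.4 g

Q = I·t = 44.10 A × 7120.0 s = 314000 C.
n(e⁻) = Q/F = 314000 / 96485 = 3.254 mol.
Mn²⁺ + 2 e⁻ → Mn, so n(Mn) = n(e⁻)/2 = 1.627 mol.
m = n·M = 1.627 × 54.94 = 89.4 g.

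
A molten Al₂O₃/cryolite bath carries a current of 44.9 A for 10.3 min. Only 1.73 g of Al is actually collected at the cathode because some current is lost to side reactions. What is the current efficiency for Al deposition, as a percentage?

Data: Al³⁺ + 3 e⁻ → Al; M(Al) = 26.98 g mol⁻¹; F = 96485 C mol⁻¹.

Q = I·t = 44.90 × 618.00 = 27750 C; n(e⁻) = 27750/96485 = 0.2876 mol.
Theoretical n(Al) = n(e⁻)/3 = 0.09586 mol, i.e. m_theo = 0.09586 × 26.98 = 2.586 g.
Efficiency = m_actual / m_theo = 1.73 / 2.586 = 66.9 %.

66.9 %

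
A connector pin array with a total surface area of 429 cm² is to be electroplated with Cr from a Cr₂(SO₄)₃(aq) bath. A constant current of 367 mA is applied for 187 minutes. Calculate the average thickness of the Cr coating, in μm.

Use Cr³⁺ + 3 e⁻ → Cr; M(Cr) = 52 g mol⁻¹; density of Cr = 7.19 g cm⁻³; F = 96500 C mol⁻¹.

Q = I·t = 0.3670 × 11220 = 4118 C; n(e⁻) = 0.04267 mol.
n(Cr) = n(e⁻)/3 = 0.01422 mol, so m = 0.01422 × 52 = 0.7396 g.
Volume = m/ρ = 0.7396 / 7.19 = 0.1029 cm³.
Thickness = V/A = 0.1029 / 429 = 2.40 × 10⁻⁴ cm = 2.40 μm.

2.40 μm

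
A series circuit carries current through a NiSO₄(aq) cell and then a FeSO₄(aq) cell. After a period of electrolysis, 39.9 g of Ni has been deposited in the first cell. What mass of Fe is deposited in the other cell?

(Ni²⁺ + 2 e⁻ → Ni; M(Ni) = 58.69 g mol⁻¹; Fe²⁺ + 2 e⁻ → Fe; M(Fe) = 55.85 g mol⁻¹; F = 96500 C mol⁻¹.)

38.0 g

n(Ni) = 39.9 / 58.69 = 0.6798 mol.
Since Ni²⁺ + 2 e⁻ → Ni, n(e⁻) passed = 2 × 0.6798 = 1.360 mol.
Cells in series carry the same charge, so the same 1.360 mol of electrons passes through cell 2.
Fe²⁺ + 2 e⁻ → Fe, so n(Fe) = 1.360 / 2 = 0.6798 mol.
m(Fe) = 0.6798 × 55.85 = 38.0 g.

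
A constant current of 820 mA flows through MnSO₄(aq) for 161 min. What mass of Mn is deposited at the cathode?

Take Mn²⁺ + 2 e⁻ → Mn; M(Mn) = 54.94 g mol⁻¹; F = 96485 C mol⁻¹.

Q = I·t = 0.8200 A × 9660.0 s = 7921 C.
n(e⁻) = Q/F = 7921 / 96485 = 0.08210 mol.
Mn²⁺ + 2 e⁻ → Mn, so n(Mn) = n(e⁻)/2 = 0.04105 mol.
m = n·M = 0.04105 × 54.94 = 2.26 g.

2.26 g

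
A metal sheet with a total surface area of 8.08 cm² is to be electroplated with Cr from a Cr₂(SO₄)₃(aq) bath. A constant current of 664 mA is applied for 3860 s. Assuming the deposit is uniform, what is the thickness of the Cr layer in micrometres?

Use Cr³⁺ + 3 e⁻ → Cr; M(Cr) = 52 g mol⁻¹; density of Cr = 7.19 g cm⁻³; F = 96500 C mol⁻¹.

79.2 μm

Q = I·t = 0.6640 × 3860.0 = 2563 C; n(e⁻) = 0.02656 mol.
n(Cr) = n(e⁻)/3 = 0.008853 mol, so m = 0.008853 × 52 = 0.4604 g.
Volume = m/ρ = 0.4604 / 7.19 = 0.06403 cm³.
Thickness = V/A = 0.06403 / 8.08 = 0.00792 cm = 79.2 μm.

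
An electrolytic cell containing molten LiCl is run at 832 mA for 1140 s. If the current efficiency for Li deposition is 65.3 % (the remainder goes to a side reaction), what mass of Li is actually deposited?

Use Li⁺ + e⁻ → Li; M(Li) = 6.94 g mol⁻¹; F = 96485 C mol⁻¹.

0.0445 g

Q = I·t = 0.8320 × 1140.0 = 948.5 C.
n(e⁻) = 948.5/96485 = 0.009830 mol; theoretically n(Li) = 0.009830/1 = 0.009830 mol, m_theo = 0.06822 g.
At 65.3 % efficiency, m_actual = 0.653 × 0.06822 = 0.0445 g.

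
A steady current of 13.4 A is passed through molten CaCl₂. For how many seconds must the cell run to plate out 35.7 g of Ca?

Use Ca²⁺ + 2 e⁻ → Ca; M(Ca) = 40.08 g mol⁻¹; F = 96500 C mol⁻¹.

12800 s

n(Ca) = m/M = 35.7 / 40.08 = 0.8907 mol.
Each Ca atom requires 2 electrons, so n(e⁻) = 2 × 0.8907 = 1.781 mol.
Q = n(e⁻)·F = 1.781 × 96500 = 171900 C.
t = Q/I = 171900 / 13.40 A = 12830 s.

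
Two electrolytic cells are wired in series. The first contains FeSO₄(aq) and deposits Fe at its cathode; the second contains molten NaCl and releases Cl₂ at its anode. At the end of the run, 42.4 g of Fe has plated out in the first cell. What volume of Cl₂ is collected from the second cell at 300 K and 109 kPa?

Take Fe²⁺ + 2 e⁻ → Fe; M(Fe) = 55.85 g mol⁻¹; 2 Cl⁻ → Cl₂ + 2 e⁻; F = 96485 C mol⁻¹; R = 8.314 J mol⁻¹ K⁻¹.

n(Fe) = 42.4 / 55.85 = 0.7592 mol, so n(e⁻) = 2 × 0.7592 = 1.518 mol.
The cells are in series, so the same 1.518 mol of electrons passes through the second cell.
2 Cl⁻ → Cl₂ + 2 e⁻ — 2 mol e⁻ per mol Cl₂, so n(Cl₂) = 1.518/2 = 0.7592 mol.
V = nRT/P = (0.7592 × 8.314 × 300) / (109 × 10³) = 0.0174 m³ = 17.4 L.

17.4 L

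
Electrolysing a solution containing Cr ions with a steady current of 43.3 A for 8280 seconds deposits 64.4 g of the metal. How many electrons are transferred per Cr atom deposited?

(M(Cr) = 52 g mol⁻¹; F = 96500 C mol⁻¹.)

3

Q = I·t = 43.30 A × 8280.0 s = 358500 C, so n(e⁻) = 358500/96500 = 3.715 mol.
n(Cr) deposited = 64.4 / 52 = 1.238 mol.
Electrons per atom = n(e⁻)/n(Cr) = 3.715 / 1.238 = 3.00 ≈ 3, so the ion is Cr³⁺.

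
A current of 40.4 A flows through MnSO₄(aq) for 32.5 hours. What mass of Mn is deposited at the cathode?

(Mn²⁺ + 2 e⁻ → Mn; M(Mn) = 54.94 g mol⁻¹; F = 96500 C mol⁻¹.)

1350 g

Q = I·t = 40.40 A × 117000 s = 4727000 C.
n(e⁻) = Q/F = 4727000 / 96500 = 48.98 mol.
Mn²⁺ + 2 e⁻ → Mn, so n(Mn) = n(e⁻)/2 = 24.49 mol.
m = n·M = 24.49 × 54.94 = 1350 g.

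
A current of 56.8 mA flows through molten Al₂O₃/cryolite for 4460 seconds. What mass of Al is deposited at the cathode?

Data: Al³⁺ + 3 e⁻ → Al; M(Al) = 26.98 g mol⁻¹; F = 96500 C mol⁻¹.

Q = I·t = 0.05680 A × 4460.0 s = 253.3 C.
n(e⁻) = Q/F = 253.3 / 96500 = 0.002625 mol.
Al³⁺ + 3 e⁻ → Al, so n(Al) = n(e⁻)/3 = 0.0008751 mol.
m = n·M = 0.0008751 × 26.98 = 0.0236 g.

0.0236 g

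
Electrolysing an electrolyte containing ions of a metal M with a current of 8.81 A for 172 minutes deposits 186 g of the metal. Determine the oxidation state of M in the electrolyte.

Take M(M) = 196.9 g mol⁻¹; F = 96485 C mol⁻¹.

+1

Q = I·t = 8.810 A × 10320 s = 90920 C, so n(e⁻) = 90920/96485 = 0.9423 mol.
n(M) deposited = 186 / 196.9 = 0.9446 mol.
Electrons per atom = n(e⁻)/n(M) = 0.9423 / 0.9446 = 0.998 ≈ 1, so the ion is M⁺.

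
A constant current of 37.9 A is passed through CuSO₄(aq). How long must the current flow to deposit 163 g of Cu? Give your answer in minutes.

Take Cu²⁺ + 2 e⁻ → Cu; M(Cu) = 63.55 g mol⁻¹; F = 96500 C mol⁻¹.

218 min

n(Cu) = m/M = 163 / 63.55 = 2.565 mol.
Each Cu atom requires 2 electrons, so n(e⁻) = 2 × 2.565 = 5.130 mol.
Q = n(e⁻)·F = 5.130 × 96500 = 495000 C.
t = Q/I = 495000 / 37.90 A = 13060 s = 218 min.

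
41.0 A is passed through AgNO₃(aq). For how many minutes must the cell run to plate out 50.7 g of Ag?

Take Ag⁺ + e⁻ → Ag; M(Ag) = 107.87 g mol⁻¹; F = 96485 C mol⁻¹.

n(Ag) = m/M = 50.7 / 107.87 = 0.4700 mol.
Each Ag atom requires 1 electron, so n(e⁻) = 1 × 0.4700 = 0.4700 mol.
Q = n(e⁻)·F = 0.4700 × 96485 = 45350 C.
t = Q/I = 45350 / 41.00 A = 1106 s = 18.4 min.

18.4 min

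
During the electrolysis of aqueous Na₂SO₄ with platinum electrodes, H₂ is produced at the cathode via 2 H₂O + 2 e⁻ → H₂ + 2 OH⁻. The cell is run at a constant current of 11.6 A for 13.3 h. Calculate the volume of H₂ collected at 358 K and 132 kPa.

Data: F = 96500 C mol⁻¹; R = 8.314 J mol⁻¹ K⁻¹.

64.9 L

Q = I·t = 11.60 A × 47880 s = 555400 C.
n(e⁻) = Q/F = 555400 / 96500 = 5.756 mol.
2 electrons are transferred per H₂ molecule, so n(H₂) = 5.756 / 2 = 2.878 mol.
V = nRT/P = (2.878 × 8.314 × 358) / (132 × 10³ Pa) = 0.0649 m³ = 64.9 L.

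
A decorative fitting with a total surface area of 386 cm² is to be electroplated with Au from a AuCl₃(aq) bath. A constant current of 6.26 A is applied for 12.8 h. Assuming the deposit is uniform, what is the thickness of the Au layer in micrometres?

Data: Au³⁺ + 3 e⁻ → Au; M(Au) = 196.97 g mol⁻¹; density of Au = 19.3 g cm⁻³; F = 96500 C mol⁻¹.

263 μm

Q = I·t = 6.260 × 46080 = 288500 C; n(e⁻) = 2.989 mol.
n(Au) = n(e⁻)/3 = 0.9964 mol, so m = 0.9964 × 196.97 = 196.3 g.
Volume = m/ρ = 196.3 / 19.3 = 10.17 cm³.
Thickness = V/A = 10.17 / 386 = 0.0263 cm = 263 μm.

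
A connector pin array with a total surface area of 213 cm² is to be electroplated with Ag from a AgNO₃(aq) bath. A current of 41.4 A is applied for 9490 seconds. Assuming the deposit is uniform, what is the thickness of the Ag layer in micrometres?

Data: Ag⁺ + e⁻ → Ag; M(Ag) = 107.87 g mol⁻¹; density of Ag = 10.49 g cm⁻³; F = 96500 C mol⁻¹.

1970 μm

Q = I·t = 41.40 × 9490.0 = 392900 C; n(e⁻) = 4.071 mol.
n(Ag) = n(e⁻)/1 = 4.071 mol, so m = 4.071 × 107.87 = 439.2 g.
Volume = m/ρ = 439.2 / 10.49 = 41.87 cm³.
Thickness = V/A = 41.87 / 213 = 0.197 cm = 1970 μm.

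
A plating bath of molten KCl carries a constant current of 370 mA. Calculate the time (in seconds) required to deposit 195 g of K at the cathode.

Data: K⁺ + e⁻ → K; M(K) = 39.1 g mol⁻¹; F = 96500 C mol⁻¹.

1.30 × 10⁶ s

n(K) = m/M = 195 / 39.1 = 4.987 mol.
Each K atom requires 1 electron, so n(e⁻) = 1 × 4.987 = 4.987 mol.
Q = n(e⁻)·F = 4.987 × 96500 = 481300 C.
t = Q/I = 481300 / 0.3700 A = 1301000 s.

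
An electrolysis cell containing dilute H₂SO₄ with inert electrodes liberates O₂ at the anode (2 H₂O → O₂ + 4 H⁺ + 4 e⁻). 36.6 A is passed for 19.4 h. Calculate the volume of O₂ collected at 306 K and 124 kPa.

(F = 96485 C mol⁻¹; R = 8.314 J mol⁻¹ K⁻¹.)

Q = I·t = 36.60 A × 69840 s = 2556000 C.
n(e⁻) = Q/F = 2556000 / 96485 = 26.49 mol.
4 electrons are transferred per O₂ molecule, so n(O₂) = 26.49 / 4 = 6.623 mol.
V = nRT/P = (6.623 × 8.314 × 306) / (124 × 10³ Pa) = 0.136 m³ = 136 L.

136 L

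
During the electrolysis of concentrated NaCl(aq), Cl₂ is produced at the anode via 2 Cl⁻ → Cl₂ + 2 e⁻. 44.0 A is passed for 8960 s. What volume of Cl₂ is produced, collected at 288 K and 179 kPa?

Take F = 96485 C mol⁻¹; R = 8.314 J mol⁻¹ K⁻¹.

27.3 L

Q = I·t = 44.00 A × 8960.0 s = 394200 C.
n(e⁻) = Q/F = 394200 / 96485 = 4.086 mol.
2 electrons are transferred per Cl₂ molecule, so n(Cl₂) = 4.086 / 2 = 2.043 mol.
V = nRT/P = (2.043 × 8.314 × 288) / (179 × 10³ Pa) = 0.0273 m³ = 27.3 L.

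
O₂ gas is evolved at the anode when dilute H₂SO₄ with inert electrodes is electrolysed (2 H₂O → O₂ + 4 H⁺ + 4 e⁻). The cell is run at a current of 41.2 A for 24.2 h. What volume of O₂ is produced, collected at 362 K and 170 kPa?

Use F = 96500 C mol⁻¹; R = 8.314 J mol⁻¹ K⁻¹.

165 L

Q = I·t = 41.20 A × 87120 s = 3589000 C.
n(e⁻) = Q/F = 3589000 / 96500 = 37.20 mol.
4 electrons are transferred per O₂ molecule, so n(O₂) = 37.20 / 4 = 9.299 mol.
V = nRT/P = (9.299 × 8.314 × 362) / (170 × 10³ Pa) = 0.165 m³ = 165 L.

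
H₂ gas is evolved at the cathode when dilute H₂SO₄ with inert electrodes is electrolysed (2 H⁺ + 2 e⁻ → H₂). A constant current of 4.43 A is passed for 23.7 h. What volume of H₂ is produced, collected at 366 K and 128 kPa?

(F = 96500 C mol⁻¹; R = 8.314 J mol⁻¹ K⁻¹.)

46.6 L

Q = I·t = 4.430 A × 85320 s = 378000 C.
n(e⁻) = Q/F = 378000 / 96500 = 3.917 mol.
2 electrons are transferred per H₂ molecule, so n(H₂) = 3.917 / 2 = 1.958 mol.
V = nRT/P = (1.958 × 8.314 × 366) / (128 × 10³ Pa) = 0.0466 m³ = 46.6 L.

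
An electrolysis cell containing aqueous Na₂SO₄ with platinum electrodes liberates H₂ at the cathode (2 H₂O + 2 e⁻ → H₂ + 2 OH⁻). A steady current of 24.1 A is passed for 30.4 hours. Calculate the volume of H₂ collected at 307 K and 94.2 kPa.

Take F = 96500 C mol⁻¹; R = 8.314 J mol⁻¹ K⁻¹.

Q = I·t = 24.10 A × 109440 s = 2638000 C.
n(e⁻) = Q/F = 2638000 / 96500 = 27.33 mol.
2 electrons are transferred per H₂ molecule, so n(H₂) = 27.33 / 2 = 13.67 mol.
V = nRT/P = (13.67 × 8.314 × 307) / (94.2 × 10³ Pa) = 0.370 m³ = 370 L.

370 L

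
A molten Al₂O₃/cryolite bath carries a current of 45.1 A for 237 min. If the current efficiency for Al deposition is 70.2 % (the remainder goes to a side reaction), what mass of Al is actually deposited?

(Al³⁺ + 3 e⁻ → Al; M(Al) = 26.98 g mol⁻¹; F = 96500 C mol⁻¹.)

Q = I·t = 45.10 × 14220 = 641300 C.
n(e⁻) = 641300/96500 = 6.646 mol; theoretically n(Al) = 6.646/3 = 2.215 mol, m_theo = 59.77 g.
At 70.2 % efficiency, m_actual = 0.702 × 59.77 = 42.0 g.

42.0 g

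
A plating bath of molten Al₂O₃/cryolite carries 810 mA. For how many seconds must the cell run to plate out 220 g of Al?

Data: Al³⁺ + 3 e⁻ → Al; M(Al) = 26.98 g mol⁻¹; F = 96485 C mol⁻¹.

2.91 × 10⁶ s

n(Al) = m/M = 220 / 26.98 = 8.154 mol.
Each Al atom requires 3 electrons, so n(e⁻) = 3 × 8.154 = 24.46 mol.
Q = n(e⁻)·F = 24.46 × 96485 = 2360000 C.
t = Q/I = 2360000 / 0.8100 A = 2914000 s.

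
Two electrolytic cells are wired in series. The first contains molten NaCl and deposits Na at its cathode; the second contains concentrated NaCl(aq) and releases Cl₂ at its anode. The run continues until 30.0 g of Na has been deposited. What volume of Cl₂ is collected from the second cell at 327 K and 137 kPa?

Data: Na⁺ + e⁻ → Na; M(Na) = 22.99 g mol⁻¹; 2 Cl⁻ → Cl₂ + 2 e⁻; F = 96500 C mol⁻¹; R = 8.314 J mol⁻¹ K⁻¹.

12.9 L

n(Na) = 30.0 / 22.99 = 1.305 mol, so n(e⁻) = 1 × 1.305 = 1.305 mol.
The cells are in series, so the same 1.305 mol of electrons passes through the second cell.
2 Cl⁻ → Cl₂ + 2 e⁻ — 2 mol e⁻ per mol Cl₂, so n(Cl₂) = 1.305/2 = 0.6525 mol.
V = nRT/P = (0.6525 × 8.314 × 327) / (137 × 10³) = 0.0129 m³ = 12.9 L.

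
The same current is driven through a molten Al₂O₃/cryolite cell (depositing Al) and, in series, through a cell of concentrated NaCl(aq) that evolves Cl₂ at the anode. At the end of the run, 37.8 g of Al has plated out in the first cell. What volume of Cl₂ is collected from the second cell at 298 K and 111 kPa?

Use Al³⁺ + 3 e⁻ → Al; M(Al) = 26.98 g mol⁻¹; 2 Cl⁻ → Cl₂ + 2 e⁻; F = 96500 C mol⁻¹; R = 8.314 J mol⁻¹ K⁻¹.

46.9 L

n(Al) = 37.8 / 26.98 = 1.401 mol, so n(e⁻) = 3 × 1.401 = 4.203 mol.
The cells are in series, so the same 4.203 mol of electrons passes through the second cell.
2 Cl⁻ → Cl₂ + 2 e⁻ — 2 mol e⁻ per mol Cl₂, so n(Cl₂) = 4.203/2 = 2.102 mol.
V = nRT/P = (2.102 × 8.314 × 298) / (111 × 10³) = 0.0469 m³ = 46.9 L.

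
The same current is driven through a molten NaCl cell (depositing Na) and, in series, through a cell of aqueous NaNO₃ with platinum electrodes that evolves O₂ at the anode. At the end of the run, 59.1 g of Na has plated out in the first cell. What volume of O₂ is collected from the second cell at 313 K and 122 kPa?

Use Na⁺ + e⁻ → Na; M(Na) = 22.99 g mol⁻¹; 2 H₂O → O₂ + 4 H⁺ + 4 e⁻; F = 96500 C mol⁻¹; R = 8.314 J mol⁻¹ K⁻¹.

13.7 L

n(Na) = 59.1 / 22.99 = 2.571 mol, so n(e⁻) = 1 × 2.571 = 2.571 mol.
The cells are in series, so the same 2.571 mol of electrons passes through the second cell.
2 H₂O → O₂ + 4 H⁺ + 4 e⁻ — 4 mol e⁻ per mol O₂, so n(O₂) = 2.571/4 = 0.6427 mol.
V = nRT/P = (0.6427 × 8.314 × 313) / (122 × 10³) = 0.0137 m³ = 13.7 L.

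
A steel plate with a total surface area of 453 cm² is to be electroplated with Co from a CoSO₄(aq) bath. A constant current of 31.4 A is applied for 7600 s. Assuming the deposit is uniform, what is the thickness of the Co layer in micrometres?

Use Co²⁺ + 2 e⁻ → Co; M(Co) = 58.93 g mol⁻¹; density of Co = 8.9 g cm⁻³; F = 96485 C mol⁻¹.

Q = I·t = 31.40 × 7600.0 = 238600 C; n(e⁻) = 2.473 mol.
n(Co) = n(e⁻)/2 = 1.237 mol, so m = 1.237 × 58.93 = 72.88 g.
Volume = m/ρ = 72.88 / 8.9 = 8.188 cm³.
Thickness = V/A = 8.188 / 453 = 0.0181 cm = 181 μm.

181 μm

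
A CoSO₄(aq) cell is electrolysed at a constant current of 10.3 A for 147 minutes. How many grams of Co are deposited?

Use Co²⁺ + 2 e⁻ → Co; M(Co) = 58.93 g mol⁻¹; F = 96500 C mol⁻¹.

Q = I·t = 10.30 A × 8820.0 s = 90850 C.
n(e⁻) = Q/F = 90850 / 96500 = 0.9414 mol.
Co²⁺ + 2 e⁻ → Co, so n(Co) = n(e⁻)/2 = 0.4707 mol.
m = n·M = 0.4707 × 58.93 = 27.7 g.

27.7 g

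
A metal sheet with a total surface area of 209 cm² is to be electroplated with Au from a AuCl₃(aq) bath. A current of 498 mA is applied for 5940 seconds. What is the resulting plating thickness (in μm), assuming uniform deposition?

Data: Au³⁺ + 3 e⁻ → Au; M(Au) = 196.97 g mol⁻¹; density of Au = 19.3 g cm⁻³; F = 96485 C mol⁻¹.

4.99 μm

Q = I·t = 0.4980 × 5940.0 = 2958 C; n(e⁻) = 0.03066 mol.
n(Au) = n(e⁻)/3 = 0.01022 mol, so m = 0.01022 × 196.97 = 2.013 g.
Volume = m/ρ = 2.013 / 19.3 = 0.1043 cm³.
Thickness = V/A = 0.1043 / 209 = 4.99 × 10⁻⁴ cm = 4.99 μm.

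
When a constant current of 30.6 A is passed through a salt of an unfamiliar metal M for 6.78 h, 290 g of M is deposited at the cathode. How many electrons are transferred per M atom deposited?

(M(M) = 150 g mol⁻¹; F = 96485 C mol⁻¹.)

4

Q = I·t = 30.60 A × 24408 s = 746900 C, so n(e⁻) = 746900/96485 = 7.741 mol.
n(M) deposited = 290 / 150 = 1.933 mol.
Electrons per atom = n(e⁻)/n(M) = 7.741 / 1.933 = 4.00 ≈ 4, so the ion is M⁴⁺.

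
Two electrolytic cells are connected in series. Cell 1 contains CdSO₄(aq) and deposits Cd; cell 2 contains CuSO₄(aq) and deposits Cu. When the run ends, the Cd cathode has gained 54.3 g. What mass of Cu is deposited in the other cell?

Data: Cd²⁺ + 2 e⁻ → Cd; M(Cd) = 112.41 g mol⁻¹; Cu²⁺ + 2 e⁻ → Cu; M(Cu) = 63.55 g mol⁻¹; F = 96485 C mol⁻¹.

n(Cd) = 54.3 / 112.41 = 0.4831 mol.
Since Cd²⁺ + 2 e⁻ → Cd, n(e⁻) passed = 2 × 0.4831 = 0.9661 mol.
Cells in series carry the same charge, so the same 0.9661 mol of electrons passes through cell 2.
Cu²⁺ + 2 e⁻ → Cu, so n(Cu) = 0.9661 / 2 = 0.4831 mol.
m(Cu) = 0.4831 × 63.55 = 30.7 g.

30.7 g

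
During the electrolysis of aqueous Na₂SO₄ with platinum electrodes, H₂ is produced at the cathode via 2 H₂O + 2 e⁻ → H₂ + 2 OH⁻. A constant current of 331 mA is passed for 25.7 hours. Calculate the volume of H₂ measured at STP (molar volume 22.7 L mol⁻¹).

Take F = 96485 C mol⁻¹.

Q = I·t = 0.3310 A × 92520 s = 30620 C.
n(e⁻) = Q/F = 30620 / 96485 = 0.3174 mol.
2 electrons are transferred per H₂ molecule, so n(H₂) = 0.3174 / 2 = 0.1587 mol.
V = n × V_m = 0.1587 × 22.7 = 3.60 L.

3.60 L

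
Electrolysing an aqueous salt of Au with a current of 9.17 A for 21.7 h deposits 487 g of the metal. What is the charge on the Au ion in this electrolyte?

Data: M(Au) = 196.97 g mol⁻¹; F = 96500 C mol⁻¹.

Q = I·t = 9.170 A × 78120 s = 716400 C, so n(e⁻) = 716400/96500 = 7.423 mol.
n(Au) deposited = 487 / 196.97 = 2.472 mol.
Electrons per atom = n(e⁻)/n(Au) = 7.423 / 2.472 = 3.00 ≈ 3, so the ion is Au³⁺.

+3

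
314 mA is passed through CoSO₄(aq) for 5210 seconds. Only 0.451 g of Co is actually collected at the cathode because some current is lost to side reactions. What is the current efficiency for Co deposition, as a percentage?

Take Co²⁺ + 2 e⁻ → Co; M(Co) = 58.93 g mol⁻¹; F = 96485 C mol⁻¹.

90.3 %

Q = I·t = 0.3140 × 5210.0 = 1636 C; n(e⁻) = 1636/96485 = 0.01696 mol.
Theoretical n(Co) = n(e⁻)/2 = 0.008478 mol, i.e. m_theo = 0.008478 × 58.93 = 0.4996 g.
Efficiency = m_actual / m_theo = 0.451 / 0.4996 = 90.3 %.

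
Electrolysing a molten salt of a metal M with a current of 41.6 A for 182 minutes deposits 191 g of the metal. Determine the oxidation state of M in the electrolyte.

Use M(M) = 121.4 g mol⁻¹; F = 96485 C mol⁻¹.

Q = I·t = 41.60 A × 10920 s = 454300 C, so n(e⁻) = 454300/96485 = 4.708 mol.
n(M) deposited = 191 / 121.4 = 1.573 mol.
Electrons per atom = n(e⁻)/n(M) = 4.708 / 1.573 = 2.99 ≈ 3, so the ion is M³⁺.

+3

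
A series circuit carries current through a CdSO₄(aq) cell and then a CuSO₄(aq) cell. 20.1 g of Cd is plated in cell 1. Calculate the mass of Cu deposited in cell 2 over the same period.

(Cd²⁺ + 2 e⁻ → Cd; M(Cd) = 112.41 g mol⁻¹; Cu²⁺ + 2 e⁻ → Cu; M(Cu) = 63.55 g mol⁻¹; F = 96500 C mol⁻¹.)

n(Cd) = 20.1 / 112.41 = 0.1788 mol.
Since Cd²⁺ + 2 e⁻ → Cd, n(e⁻) passed = 2 × 0.1788 = 0.3576 mol.
Cells in series carry the same charge, so the same 0.3576 mol of electrons passes through cell 2.
Cu²⁺ + 2 e⁻ → Cu, so n(Cu) = 0.3576 / 2 = 0.1788 mol.
m(Cu) = 0.1788 × 63.55 = 11.4 g.

11.4 g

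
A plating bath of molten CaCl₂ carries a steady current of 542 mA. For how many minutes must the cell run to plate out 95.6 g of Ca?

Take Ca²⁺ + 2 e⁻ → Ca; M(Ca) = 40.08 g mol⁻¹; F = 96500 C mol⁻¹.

14200 min

n(Ca) = m/M = 95.6 / 40.08 = 2.385 mol.
Each Ca atom requires 2 electrons, so n(e⁻) = 2 × 2.385 = 4.770 mol.
Q = n(e⁻)·F = 4.770 × 96500 = 460300 C.
t = Q/I = 460300 / 0.5420 A = 849400 s = 14200 min.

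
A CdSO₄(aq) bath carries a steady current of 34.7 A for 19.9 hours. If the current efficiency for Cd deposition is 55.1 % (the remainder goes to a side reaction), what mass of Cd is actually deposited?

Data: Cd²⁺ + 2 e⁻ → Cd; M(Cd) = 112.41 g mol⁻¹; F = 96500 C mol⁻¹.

Q = I·t = 34.70 × 71640 = 2486000 C.
n(e⁻) = 2486000/96500 = 25.76 mol; theoretically n(Cd) = 25.76/2 = 12.88 mol, m_theo = 1448 g.
At 55.1 % efficiency, m_actual = 0.551 × 1448 = 798 g.

798 g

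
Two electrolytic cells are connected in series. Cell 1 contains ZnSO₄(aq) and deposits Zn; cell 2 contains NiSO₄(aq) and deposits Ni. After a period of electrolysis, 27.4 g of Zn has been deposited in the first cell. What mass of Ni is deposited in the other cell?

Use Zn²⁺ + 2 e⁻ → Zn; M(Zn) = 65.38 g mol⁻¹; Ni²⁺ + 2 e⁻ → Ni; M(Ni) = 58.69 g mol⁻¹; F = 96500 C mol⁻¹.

24.6 g

n(Zn) = 27.4 / 65.38 = 0.4191 mol.
Since Zn²⁺ + 2 e⁻ → Zn, n(e⁻) passed = 2 × 0.4191 = 0.8382 mol.
Cells in series carry the same charge, so the same 0.8382 mol of electrons passes through cell 2.
Ni²⁺ + 2 e⁻ → Ni, so n(Ni) = 0.8382 / 2 = 0.4191 mol.
m(Ni) = 0.4191 × 58.69 = 24.6 g.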